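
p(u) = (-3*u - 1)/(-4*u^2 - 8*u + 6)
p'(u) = (-3*u - 1)*(8*u + 8)/(-4*u^2 - 8*u + 6)^2 - 3/(-4*u^2 - 8*u + 6)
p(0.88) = 0.88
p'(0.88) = -2.47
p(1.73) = 0.31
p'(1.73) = -0.19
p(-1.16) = 0.25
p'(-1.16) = -0.34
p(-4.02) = -0.42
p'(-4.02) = -0.27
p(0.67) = 2.60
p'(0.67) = -27.52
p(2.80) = 0.20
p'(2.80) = -0.06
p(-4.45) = -0.33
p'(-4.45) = -0.16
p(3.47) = 0.16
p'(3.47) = -0.04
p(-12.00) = -0.07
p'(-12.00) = -0.00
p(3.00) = 0.19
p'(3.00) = -0.05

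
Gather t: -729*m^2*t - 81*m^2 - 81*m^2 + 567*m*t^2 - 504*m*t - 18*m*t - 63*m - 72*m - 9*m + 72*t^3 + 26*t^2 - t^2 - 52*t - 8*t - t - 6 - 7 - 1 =-162*m^2 - 144*m + 72*t^3 + t^2*(567*m + 25) + t*(-729*m^2 - 522*m - 61) - 14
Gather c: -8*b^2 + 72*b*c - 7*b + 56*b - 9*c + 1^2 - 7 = -8*b^2 + 49*b + c*(72*b - 9) - 6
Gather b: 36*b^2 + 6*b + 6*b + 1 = 36*b^2 + 12*b + 1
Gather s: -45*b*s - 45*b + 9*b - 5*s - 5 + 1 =-36*b + s*(-45*b - 5) - 4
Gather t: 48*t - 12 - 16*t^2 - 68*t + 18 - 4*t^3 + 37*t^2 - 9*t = -4*t^3 + 21*t^2 - 29*t + 6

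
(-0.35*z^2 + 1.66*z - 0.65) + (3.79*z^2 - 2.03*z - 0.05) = 3.44*z^2 - 0.37*z - 0.7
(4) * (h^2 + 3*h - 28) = 4*h^2 + 12*h - 112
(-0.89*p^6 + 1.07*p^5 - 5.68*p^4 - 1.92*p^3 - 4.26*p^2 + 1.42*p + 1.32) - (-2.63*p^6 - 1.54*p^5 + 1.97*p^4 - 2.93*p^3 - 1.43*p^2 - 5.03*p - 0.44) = 1.74*p^6 + 2.61*p^5 - 7.65*p^4 + 1.01*p^3 - 2.83*p^2 + 6.45*p + 1.76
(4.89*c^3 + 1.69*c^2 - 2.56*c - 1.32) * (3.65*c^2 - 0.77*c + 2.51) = 17.8485*c^5 + 2.4032*c^4 + 1.6286*c^3 + 1.3951*c^2 - 5.4092*c - 3.3132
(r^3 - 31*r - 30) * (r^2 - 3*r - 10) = r^5 - 3*r^4 - 41*r^3 + 63*r^2 + 400*r + 300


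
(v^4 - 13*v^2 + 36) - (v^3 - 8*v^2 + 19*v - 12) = v^4 - v^3 - 5*v^2 - 19*v + 48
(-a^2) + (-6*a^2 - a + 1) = -7*a^2 - a + 1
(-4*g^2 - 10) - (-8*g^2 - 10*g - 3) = 4*g^2 + 10*g - 7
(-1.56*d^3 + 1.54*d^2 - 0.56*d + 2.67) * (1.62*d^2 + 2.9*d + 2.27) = -2.5272*d^5 - 2.0292*d^4 + 0.0175999999999998*d^3 + 6.1972*d^2 + 6.4718*d + 6.0609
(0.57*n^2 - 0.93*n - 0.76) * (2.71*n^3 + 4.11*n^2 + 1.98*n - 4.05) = 1.5447*n^5 - 0.1776*n^4 - 4.7533*n^3 - 7.2735*n^2 + 2.2617*n + 3.078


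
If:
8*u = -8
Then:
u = -1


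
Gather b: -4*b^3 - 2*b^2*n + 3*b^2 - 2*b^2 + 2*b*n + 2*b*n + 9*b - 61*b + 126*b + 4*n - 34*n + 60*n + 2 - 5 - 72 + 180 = -4*b^3 + b^2*(1 - 2*n) + b*(4*n + 74) + 30*n + 105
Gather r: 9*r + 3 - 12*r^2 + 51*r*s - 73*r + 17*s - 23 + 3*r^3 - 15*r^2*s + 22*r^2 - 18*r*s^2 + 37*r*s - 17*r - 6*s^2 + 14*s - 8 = 3*r^3 + r^2*(10 - 15*s) + r*(-18*s^2 + 88*s - 81) - 6*s^2 + 31*s - 28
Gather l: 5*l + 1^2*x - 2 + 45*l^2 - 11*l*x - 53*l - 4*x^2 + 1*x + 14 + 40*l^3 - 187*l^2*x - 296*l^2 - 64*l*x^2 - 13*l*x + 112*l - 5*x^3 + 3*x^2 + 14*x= 40*l^3 + l^2*(-187*x - 251) + l*(-64*x^2 - 24*x + 64) - 5*x^3 - x^2 + 16*x + 12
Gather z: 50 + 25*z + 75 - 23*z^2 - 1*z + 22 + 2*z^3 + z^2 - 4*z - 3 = 2*z^3 - 22*z^2 + 20*z + 144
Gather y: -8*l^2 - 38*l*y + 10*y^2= -8*l^2 - 38*l*y + 10*y^2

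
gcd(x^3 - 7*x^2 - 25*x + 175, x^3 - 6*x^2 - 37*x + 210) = x^2 - 12*x + 35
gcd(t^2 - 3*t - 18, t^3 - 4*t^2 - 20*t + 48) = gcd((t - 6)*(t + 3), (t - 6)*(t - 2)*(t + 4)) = t - 6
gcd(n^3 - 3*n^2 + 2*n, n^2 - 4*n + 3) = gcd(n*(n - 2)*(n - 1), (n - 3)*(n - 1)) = n - 1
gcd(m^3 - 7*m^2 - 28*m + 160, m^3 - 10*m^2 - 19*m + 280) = m^2 - 3*m - 40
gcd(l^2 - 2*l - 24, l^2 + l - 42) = l - 6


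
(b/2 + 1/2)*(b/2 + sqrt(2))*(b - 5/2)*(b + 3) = b^4/4 + 3*b^3/8 + sqrt(2)*b^3/2 - 7*b^2/4 + 3*sqrt(2)*b^2/4 - 7*sqrt(2)*b/2 - 15*b/8 - 15*sqrt(2)/4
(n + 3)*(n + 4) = n^2 + 7*n + 12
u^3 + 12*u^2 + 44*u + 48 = (u + 2)*(u + 4)*(u + 6)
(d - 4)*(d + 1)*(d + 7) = d^3 + 4*d^2 - 25*d - 28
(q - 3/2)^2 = q^2 - 3*q + 9/4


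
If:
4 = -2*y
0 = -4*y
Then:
No Solution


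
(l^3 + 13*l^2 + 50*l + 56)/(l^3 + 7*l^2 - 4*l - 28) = (l + 4)/(l - 2)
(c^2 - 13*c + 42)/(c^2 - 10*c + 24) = (c - 7)/(c - 4)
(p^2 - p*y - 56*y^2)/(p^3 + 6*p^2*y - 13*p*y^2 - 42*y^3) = (-p + 8*y)/(-p^2 + p*y + 6*y^2)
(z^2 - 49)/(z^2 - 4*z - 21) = (z + 7)/(z + 3)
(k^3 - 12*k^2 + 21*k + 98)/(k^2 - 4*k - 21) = (k^2 - 5*k - 14)/(k + 3)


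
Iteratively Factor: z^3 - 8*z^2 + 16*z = (z - 4)*(z^2 - 4*z) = (z - 4)^2*(z)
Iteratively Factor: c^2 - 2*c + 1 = (c - 1)*(c - 1)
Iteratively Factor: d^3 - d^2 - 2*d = (d)*(d^2 - d - 2) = d*(d - 2)*(d + 1)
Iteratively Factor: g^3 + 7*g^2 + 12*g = (g + 3)*(g^2 + 4*g) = g*(g + 3)*(g + 4)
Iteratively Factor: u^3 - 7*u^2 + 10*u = (u)*(u^2 - 7*u + 10) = u*(u - 5)*(u - 2)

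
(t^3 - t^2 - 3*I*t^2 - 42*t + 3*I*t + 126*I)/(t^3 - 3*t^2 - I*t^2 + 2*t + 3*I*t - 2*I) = (t^3 - t^2*(1 + 3*I) + 3*t*(-14 + I) + 126*I)/(t^3 - t^2*(3 + I) + t*(2 + 3*I) - 2*I)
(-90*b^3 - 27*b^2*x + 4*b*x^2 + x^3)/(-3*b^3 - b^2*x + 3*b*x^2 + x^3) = (-30*b^2 + b*x + x^2)/(-b^2 + x^2)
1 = 1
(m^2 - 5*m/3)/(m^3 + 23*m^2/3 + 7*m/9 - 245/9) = 3*m/(3*m^2 + 28*m + 49)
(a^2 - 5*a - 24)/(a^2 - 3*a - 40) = (a + 3)/(a + 5)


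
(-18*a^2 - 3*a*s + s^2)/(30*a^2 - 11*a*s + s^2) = (3*a + s)/(-5*a + s)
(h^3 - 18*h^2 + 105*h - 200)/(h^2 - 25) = (h^2 - 13*h + 40)/(h + 5)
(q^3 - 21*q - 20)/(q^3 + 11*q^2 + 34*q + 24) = (q - 5)/(q + 6)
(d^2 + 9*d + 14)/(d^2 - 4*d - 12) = (d + 7)/(d - 6)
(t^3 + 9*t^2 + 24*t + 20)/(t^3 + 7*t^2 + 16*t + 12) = (t + 5)/(t + 3)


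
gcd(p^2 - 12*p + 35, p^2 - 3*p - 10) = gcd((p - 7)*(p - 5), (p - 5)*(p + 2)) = p - 5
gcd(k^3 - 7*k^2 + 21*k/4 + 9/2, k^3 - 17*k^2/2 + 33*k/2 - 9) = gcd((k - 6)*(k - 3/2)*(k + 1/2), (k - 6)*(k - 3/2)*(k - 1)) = k^2 - 15*k/2 + 9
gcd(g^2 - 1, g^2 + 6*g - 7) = g - 1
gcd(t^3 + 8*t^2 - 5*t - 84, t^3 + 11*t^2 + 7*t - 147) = t^2 + 4*t - 21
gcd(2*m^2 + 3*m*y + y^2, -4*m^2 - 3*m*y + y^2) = m + y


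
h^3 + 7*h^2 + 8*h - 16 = (h - 1)*(h + 4)^2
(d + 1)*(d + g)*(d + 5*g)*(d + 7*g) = d^4 + 13*d^3*g + d^3 + 47*d^2*g^2 + 13*d^2*g + 35*d*g^3 + 47*d*g^2 + 35*g^3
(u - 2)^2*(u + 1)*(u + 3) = u^4 - 9*u^2 + 4*u + 12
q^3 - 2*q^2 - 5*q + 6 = (q - 3)*(q - 1)*(q + 2)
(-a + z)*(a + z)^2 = -a^3 - a^2*z + a*z^2 + z^3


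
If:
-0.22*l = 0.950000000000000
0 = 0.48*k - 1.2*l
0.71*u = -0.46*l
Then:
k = -10.80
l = -4.32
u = 2.80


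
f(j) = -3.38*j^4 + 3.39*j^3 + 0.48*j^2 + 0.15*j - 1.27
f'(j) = -13.52*j^3 + 10.17*j^2 + 0.96*j + 0.15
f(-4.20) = -1296.34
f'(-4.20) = 1177.19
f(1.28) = -2.26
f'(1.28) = -10.31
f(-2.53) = -191.96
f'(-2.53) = 281.76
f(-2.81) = -283.86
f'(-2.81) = 377.74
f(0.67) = -0.62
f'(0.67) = 1.29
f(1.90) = -20.05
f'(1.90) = -54.05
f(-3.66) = -768.11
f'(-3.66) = 795.73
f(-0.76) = -3.72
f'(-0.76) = 11.23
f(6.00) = -3631.33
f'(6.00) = -2548.29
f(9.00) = -19665.91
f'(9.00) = -9023.52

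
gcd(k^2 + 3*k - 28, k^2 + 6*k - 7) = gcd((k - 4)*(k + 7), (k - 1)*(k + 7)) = k + 7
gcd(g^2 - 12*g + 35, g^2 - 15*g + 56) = g - 7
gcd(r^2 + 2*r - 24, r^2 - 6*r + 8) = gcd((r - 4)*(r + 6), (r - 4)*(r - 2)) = r - 4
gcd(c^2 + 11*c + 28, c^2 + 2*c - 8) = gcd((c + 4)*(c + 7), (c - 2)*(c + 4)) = c + 4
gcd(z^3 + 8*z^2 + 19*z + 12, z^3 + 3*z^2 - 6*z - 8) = z^2 + 5*z + 4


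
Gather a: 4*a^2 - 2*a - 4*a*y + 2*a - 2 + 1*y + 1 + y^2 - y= 4*a^2 - 4*a*y + y^2 - 1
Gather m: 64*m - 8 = 64*m - 8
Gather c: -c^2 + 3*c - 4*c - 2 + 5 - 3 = -c^2 - c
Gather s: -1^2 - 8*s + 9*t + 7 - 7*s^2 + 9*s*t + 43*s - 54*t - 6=-7*s^2 + s*(9*t + 35) - 45*t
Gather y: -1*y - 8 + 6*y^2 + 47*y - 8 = 6*y^2 + 46*y - 16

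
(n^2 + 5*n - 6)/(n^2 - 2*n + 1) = (n + 6)/(n - 1)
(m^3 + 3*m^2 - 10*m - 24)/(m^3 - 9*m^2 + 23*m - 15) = (m^2 + 6*m + 8)/(m^2 - 6*m + 5)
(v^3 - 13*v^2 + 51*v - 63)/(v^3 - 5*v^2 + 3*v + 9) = (v - 7)/(v + 1)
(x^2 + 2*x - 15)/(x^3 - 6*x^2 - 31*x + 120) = 1/(x - 8)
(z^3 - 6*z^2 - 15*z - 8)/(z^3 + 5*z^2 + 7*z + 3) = (z - 8)/(z + 3)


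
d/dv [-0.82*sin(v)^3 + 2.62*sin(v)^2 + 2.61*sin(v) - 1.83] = (-2.46*sin(v)^2 + 5.24*sin(v) + 2.61)*cos(v)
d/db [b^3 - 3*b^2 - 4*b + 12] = 3*b^2 - 6*b - 4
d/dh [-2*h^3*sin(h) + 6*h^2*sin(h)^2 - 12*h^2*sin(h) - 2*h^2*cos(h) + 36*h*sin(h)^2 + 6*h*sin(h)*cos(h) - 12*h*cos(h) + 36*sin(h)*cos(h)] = -2*h^3*cos(h) - 4*h^2*sin(h) + 6*h^2*sin(2*h) - 12*h^2*cos(h) - 12*h*sin(h) + 36*h*sin(2*h) - 4*h*cos(h) + 6*h + 3*sin(2*h) - 12*cos(h) + 18*cos(2*h) + 18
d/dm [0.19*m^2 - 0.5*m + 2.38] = 0.38*m - 0.5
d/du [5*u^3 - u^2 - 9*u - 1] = 15*u^2 - 2*u - 9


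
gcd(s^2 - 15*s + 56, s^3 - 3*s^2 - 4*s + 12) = 1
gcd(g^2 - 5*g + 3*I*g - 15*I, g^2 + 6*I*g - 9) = g + 3*I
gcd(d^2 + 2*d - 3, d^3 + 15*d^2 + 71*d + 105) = d + 3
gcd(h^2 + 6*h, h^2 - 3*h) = h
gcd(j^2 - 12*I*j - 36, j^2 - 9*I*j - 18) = j - 6*I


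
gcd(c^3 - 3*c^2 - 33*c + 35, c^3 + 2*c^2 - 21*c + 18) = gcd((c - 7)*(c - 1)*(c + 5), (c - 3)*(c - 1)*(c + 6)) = c - 1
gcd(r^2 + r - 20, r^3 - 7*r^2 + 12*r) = r - 4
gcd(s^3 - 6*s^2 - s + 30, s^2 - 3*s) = s - 3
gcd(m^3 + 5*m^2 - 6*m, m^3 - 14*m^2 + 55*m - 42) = m - 1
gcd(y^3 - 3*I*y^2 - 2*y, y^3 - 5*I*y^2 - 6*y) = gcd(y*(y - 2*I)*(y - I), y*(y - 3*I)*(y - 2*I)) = y^2 - 2*I*y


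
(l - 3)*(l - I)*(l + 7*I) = l^3 - 3*l^2 + 6*I*l^2 + 7*l - 18*I*l - 21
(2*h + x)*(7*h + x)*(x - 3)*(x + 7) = 14*h^2*x^2 + 56*h^2*x - 294*h^2 + 9*h*x^3 + 36*h*x^2 - 189*h*x + x^4 + 4*x^3 - 21*x^2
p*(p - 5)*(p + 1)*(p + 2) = p^4 - 2*p^3 - 13*p^2 - 10*p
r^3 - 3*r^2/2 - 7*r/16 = r*(r - 7/4)*(r + 1/4)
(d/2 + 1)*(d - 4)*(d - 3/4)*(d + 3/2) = d^4/2 - 5*d^3/8 - 85*d^2/16 - 15*d/8 + 9/2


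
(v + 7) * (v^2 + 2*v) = v^3 + 9*v^2 + 14*v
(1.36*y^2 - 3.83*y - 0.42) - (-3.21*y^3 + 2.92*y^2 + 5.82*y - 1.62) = 3.21*y^3 - 1.56*y^2 - 9.65*y + 1.2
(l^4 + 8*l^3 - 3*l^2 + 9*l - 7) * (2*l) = 2*l^5 + 16*l^4 - 6*l^3 + 18*l^2 - 14*l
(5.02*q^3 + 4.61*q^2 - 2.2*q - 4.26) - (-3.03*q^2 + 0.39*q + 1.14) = 5.02*q^3 + 7.64*q^2 - 2.59*q - 5.4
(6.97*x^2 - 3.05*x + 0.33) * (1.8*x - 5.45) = 12.546*x^3 - 43.4765*x^2 + 17.2165*x - 1.7985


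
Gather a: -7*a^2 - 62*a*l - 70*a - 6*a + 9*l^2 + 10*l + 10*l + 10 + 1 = -7*a^2 + a*(-62*l - 76) + 9*l^2 + 20*l + 11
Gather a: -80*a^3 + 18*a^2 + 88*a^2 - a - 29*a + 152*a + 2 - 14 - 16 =-80*a^3 + 106*a^2 + 122*a - 28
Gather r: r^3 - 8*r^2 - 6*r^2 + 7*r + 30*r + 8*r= r^3 - 14*r^2 + 45*r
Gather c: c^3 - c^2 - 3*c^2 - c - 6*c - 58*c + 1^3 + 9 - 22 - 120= c^3 - 4*c^2 - 65*c - 132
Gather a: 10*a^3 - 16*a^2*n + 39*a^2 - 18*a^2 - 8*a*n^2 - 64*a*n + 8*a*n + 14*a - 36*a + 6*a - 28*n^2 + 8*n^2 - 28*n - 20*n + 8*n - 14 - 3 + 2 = 10*a^3 + a^2*(21 - 16*n) + a*(-8*n^2 - 56*n - 16) - 20*n^2 - 40*n - 15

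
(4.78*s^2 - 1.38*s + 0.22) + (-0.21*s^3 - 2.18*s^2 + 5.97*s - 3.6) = -0.21*s^3 + 2.6*s^2 + 4.59*s - 3.38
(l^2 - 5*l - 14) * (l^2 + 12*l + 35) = l^4 + 7*l^3 - 39*l^2 - 343*l - 490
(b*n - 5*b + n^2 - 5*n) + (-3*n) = b*n - 5*b + n^2 - 8*n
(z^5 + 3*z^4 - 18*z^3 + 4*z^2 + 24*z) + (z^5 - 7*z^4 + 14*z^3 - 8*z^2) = 2*z^5 - 4*z^4 - 4*z^3 - 4*z^2 + 24*z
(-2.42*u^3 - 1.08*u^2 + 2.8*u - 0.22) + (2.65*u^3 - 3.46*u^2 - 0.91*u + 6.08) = 0.23*u^3 - 4.54*u^2 + 1.89*u + 5.86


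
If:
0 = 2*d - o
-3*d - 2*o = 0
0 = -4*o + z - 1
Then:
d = 0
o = 0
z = 1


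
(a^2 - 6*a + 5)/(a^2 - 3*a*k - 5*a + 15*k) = (a - 1)/(a - 3*k)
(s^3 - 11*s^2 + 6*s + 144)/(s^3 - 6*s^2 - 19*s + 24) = (s - 6)/(s - 1)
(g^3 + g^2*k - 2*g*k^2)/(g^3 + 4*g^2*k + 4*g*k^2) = (g - k)/(g + 2*k)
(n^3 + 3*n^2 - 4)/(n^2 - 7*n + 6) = (n^2 + 4*n + 4)/(n - 6)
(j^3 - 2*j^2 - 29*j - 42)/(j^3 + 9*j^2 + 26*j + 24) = (j - 7)/(j + 4)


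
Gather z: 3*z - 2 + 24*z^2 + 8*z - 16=24*z^2 + 11*z - 18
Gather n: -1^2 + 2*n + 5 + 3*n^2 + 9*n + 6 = 3*n^2 + 11*n + 10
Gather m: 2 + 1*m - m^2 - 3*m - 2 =-m^2 - 2*m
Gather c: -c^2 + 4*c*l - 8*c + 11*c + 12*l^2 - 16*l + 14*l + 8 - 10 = -c^2 + c*(4*l + 3) + 12*l^2 - 2*l - 2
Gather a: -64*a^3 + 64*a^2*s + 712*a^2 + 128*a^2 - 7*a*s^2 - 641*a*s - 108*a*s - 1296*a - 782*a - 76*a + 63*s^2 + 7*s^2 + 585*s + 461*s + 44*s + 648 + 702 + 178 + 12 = -64*a^3 + a^2*(64*s + 840) + a*(-7*s^2 - 749*s - 2154) + 70*s^2 + 1090*s + 1540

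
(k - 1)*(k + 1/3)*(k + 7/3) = k^3 + 5*k^2/3 - 17*k/9 - 7/9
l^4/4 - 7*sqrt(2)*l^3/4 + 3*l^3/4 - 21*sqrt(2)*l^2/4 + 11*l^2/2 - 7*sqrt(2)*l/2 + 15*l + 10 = (l/2 + 1/2)*(l/2 + 1)*(l - 5*sqrt(2))*(l - 2*sqrt(2))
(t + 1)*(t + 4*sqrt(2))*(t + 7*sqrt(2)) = t^3 + t^2 + 11*sqrt(2)*t^2 + 11*sqrt(2)*t + 56*t + 56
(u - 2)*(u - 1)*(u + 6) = u^3 + 3*u^2 - 16*u + 12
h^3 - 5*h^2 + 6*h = h*(h - 3)*(h - 2)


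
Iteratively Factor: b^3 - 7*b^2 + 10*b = (b - 2)*(b^2 - 5*b) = (b - 5)*(b - 2)*(b)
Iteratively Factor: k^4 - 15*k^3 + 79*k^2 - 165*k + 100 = (k - 5)*(k^3 - 10*k^2 + 29*k - 20) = (k - 5)^2*(k^2 - 5*k + 4) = (k - 5)^2*(k - 4)*(k - 1)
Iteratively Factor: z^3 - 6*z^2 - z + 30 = (z - 3)*(z^2 - 3*z - 10) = (z - 5)*(z - 3)*(z + 2)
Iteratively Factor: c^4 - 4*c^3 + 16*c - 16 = (c - 2)*(c^3 - 2*c^2 - 4*c + 8) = (c - 2)^2*(c^2 - 4) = (c - 2)^2*(c + 2)*(c - 2)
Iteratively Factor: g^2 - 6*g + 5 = (g - 5)*(g - 1)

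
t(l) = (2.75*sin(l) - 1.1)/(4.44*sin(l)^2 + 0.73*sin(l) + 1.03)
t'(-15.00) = 1.01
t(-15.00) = -1.19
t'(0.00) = 3.43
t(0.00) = -1.07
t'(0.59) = 0.56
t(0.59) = 0.15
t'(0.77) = 0.24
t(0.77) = 0.22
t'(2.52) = -0.48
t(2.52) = 0.17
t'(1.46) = 0.00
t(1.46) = 0.27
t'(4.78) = -0.06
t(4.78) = -0.81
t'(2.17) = -0.09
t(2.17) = 0.25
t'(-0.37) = -0.77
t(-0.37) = -1.56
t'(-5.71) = 0.60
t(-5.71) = 0.14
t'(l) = (-8.88*sin(l)*cos(l) - 0.73*cos(l))*(2.75*sin(l) - 1.1)/(4.44*sin(l)^2 + 0.73*sin(l) + 1.03)^2 + 2.75*cos(l)/(4.44*sin(l)^2 + 0.73*sin(l) + 1.03)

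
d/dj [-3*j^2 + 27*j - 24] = 27 - 6*j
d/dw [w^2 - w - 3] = 2*w - 1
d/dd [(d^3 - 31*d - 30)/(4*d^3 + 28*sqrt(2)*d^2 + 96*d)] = (d*(3*d^2 - 31)*(d^2 + 7*sqrt(2)*d + 24) + (3*d^2 + 14*sqrt(2)*d + 24)*(-d^3 + 31*d + 30))/(4*d^2*(d^2 + 7*sqrt(2)*d + 24)^2)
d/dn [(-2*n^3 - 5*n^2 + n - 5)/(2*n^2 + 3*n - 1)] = (-4*n^4 - 12*n^3 - 11*n^2 + 30*n + 14)/(4*n^4 + 12*n^3 + 5*n^2 - 6*n + 1)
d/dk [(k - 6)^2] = 2*k - 12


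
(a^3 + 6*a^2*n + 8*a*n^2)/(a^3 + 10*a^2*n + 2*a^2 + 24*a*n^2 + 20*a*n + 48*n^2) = a*(a + 2*n)/(a^2 + 6*a*n + 2*a + 12*n)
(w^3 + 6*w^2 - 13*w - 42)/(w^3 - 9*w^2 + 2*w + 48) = (w + 7)/(w - 8)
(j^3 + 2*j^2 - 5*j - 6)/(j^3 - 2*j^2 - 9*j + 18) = (j + 1)/(j - 3)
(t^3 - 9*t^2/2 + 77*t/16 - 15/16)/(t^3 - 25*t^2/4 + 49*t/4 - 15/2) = (t - 1/4)/(t - 2)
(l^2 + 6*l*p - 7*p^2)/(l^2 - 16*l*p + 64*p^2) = (l^2 + 6*l*p - 7*p^2)/(l^2 - 16*l*p + 64*p^2)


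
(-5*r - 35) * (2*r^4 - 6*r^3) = -10*r^5 - 40*r^4 + 210*r^3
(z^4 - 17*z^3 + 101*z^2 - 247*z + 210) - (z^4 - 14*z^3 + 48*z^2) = -3*z^3 + 53*z^2 - 247*z + 210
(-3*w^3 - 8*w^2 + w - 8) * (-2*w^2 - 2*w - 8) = 6*w^5 + 22*w^4 + 38*w^3 + 78*w^2 + 8*w + 64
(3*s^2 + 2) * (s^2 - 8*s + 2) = 3*s^4 - 24*s^3 + 8*s^2 - 16*s + 4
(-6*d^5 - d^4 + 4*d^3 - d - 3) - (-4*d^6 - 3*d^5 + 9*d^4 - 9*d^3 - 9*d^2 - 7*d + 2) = 4*d^6 - 3*d^5 - 10*d^4 + 13*d^3 + 9*d^2 + 6*d - 5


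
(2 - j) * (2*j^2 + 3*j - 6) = -2*j^3 + j^2 + 12*j - 12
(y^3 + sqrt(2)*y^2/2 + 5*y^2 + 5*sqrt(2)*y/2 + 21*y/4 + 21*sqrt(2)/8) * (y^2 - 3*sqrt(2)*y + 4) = y^5 - 5*sqrt(2)*y^4/2 + 5*y^4 - 25*sqrt(2)*y^3/2 + 25*y^3/4 - 89*sqrt(2)*y^2/8 + 5*y^2 + 21*y/4 + 10*sqrt(2)*y + 21*sqrt(2)/2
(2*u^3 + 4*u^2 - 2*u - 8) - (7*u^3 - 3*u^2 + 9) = -5*u^3 + 7*u^2 - 2*u - 17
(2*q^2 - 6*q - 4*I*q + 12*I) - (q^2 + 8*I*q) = q^2 - 6*q - 12*I*q + 12*I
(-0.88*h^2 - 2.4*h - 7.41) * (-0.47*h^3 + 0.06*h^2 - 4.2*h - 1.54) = 0.4136*h^5 + 1.0752*h^4 + 7.0347*h^3 + 10.9906*h^2 + 34.818*h + 11.4114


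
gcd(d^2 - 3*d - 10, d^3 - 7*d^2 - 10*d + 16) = d + 2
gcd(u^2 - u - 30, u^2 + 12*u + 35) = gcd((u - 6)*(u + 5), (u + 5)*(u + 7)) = u + 5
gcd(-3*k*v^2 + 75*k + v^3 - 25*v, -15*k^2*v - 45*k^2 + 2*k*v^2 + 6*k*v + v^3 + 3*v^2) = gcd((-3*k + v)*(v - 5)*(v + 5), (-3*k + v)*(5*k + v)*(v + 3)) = -3*k + v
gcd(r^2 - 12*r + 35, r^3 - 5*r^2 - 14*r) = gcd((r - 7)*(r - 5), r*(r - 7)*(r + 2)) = r - 7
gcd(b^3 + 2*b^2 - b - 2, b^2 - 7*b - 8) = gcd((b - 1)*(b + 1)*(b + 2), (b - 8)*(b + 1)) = b + 1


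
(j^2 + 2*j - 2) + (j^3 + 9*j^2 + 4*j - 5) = j^3 + 10*j^2 + 6*j - 7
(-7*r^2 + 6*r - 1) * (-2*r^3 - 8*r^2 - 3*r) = 14*r^5 + 44*r^4 - 25*r^3 - 10*r^2 + 3*r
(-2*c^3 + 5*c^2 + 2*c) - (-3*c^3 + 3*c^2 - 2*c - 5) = c^3 + 2*c^2 + 4*c + 5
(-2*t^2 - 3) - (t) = -2*t^2 - t - 3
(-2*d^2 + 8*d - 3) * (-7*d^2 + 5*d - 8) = 14*d^4 - 66*d^3 + 77*d^2 - 79*d + 24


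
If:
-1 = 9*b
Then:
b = -1/9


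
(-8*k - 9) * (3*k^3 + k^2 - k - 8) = -24*k^4 - 35*k^3 - k^2 + 73*k + 72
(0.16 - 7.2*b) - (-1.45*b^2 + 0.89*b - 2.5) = 1.45*b^2 - 8.09*b + 2.66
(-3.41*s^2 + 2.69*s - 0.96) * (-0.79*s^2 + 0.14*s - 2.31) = 2.6939*s^4 - 2.6025*s^3 + 9.0121*s^2 - 6.3483*s + 2.2176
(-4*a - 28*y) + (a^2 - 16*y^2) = a^2 - 4*a - 16*y^2 - 28*y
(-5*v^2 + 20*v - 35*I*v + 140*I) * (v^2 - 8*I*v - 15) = -5*v^4 + 20*v^3 + 5*I*v^3 - 205*v^2 - 20*I*v^2 + 820*v + 525*I*v - 2100*I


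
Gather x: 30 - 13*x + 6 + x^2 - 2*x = x^2 - 15*x + 36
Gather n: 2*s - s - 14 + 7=s - 7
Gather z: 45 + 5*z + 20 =5*z + 65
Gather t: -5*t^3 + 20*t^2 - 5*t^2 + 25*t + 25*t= -5*t^3 + 15*t^2 + 50*t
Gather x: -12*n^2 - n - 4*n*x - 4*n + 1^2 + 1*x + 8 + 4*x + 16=-12*n^2 - 5*n + x*(5 - 4*n) + 25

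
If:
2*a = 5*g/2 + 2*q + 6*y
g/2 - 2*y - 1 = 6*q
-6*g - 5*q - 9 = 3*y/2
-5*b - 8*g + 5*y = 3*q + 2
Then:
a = 208*y/77 - 41/22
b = 81*y/70 + 9/5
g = 2*y/77 - 14/11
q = -51*y/154 - 3/11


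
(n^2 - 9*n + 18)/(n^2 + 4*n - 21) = (n - 6)/(n + 7)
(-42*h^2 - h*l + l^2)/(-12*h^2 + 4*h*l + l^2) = (7*h - l)/(2*h - l)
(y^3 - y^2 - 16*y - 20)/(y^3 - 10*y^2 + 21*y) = (y^3 - y^2 - 16*y - 20)/(y*(y^2 - 10*y + 21))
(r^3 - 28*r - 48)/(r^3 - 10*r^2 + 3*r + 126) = (r^2 + 6*r + 8)/(r^2 - 4*r - 21)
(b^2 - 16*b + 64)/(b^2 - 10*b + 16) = (b - 8)/(b - 2)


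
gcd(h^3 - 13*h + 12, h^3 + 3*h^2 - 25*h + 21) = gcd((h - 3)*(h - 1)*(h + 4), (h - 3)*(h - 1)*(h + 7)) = h^2 - 4*h + 3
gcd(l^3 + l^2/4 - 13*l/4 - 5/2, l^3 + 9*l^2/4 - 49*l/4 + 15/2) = l - 2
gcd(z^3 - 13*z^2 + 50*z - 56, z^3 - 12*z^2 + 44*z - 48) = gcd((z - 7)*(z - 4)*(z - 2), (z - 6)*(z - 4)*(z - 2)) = z^2 - 6*z + 8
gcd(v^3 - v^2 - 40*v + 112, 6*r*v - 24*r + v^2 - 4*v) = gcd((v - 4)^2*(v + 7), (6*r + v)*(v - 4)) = v - 4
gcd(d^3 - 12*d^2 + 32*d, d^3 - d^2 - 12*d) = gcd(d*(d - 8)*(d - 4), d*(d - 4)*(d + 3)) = d^2 - 4*d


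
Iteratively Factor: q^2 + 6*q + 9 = (q + 3)*(q + 3)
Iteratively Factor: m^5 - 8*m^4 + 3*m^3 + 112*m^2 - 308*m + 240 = (m - 3)*(m^4 - 5*m^3 - 12*m^2 + 76*m - 80) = (m - 3)*(m - 2)*(m^3 - 3*m^2 - 18*m + 40) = (m - 3)*(m - 2)^2*(m^2 - m - 20) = (m - 3)*(m - 2)^2*(m + 4)*(m - 5)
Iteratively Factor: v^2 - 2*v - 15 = (v + 3)*(v - 5)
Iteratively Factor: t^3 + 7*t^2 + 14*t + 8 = (t + 2)*(t^2 + 5*t + 4) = (t + 2)*(t + 4)*(t + 1)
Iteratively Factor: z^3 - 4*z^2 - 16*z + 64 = (z - 4)*(z^2 - 16) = (z - 4)^2*(z + 4)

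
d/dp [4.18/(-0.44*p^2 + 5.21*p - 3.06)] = (3.6784*p - 21.7778)/(0.44*p^2 - 5.21*p + 3.06)^2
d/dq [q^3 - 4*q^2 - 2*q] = 3*q^2 - 8*q - 2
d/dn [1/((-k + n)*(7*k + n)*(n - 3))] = ((k - n)*(7*k + n) + (k - n)*(n - 3) - (7*k + n)*(n - 3))/((k - n)^2*(7*k + n)^2*(n - 3)^2)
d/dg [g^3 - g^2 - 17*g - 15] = 3*g^2 - 2*g - 17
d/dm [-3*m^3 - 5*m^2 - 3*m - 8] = -9*m^2 - 10*m - 3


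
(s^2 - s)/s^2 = (s - 1)/s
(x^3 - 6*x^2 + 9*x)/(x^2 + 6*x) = (x^2 - 6*x + 9)/(x + 6)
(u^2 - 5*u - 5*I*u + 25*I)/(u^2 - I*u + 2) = (u^2 - 5*u - 5*I*u + 25*I)/(u^2 - I*u + 2)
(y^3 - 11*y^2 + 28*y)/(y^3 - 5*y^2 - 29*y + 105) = y*(y - 4)/(y^2 + 2*y - 15)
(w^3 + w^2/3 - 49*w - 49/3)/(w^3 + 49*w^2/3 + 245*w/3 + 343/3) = (3*w^2 - 20*w - 7)/(3*w^2 + 28*w + 49)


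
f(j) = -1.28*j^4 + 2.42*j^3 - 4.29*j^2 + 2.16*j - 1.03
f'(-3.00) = 231.48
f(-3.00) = -215.14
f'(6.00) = -893.88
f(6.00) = -1278.67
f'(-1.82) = 72.69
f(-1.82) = -47.80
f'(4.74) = -420.66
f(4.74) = -475.59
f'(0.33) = -0.06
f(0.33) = -0.71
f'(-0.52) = 9.30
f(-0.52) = -3.75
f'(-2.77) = 190.45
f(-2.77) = -166.72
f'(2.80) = -77.34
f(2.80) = -54.17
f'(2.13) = -32.66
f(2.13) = -18.85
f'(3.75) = -197.92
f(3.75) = -178.77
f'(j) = -5.12*j^3 + 7.26*j^2 - 8.58*j + 2.16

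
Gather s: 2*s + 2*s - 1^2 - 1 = 4*s - 2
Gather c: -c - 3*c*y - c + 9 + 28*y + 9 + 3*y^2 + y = c*(-3*y - 2) + 3*y^2 + 29*y + 18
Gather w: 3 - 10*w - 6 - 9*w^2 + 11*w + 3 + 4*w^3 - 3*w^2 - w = 4*w^3 - 12*w^2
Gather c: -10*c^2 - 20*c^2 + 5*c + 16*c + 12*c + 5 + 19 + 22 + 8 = -30*c^2 + 33*c + 54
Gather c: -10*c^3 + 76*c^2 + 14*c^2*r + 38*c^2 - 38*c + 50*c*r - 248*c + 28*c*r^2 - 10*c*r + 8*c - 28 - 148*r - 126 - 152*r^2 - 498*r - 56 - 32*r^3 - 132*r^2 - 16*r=-10*c^3 + c^2*(14*r + 114) + c*(28*r^2 + 40*r - 278) - 32*r^3 - 284*r^2 - 662*r - 210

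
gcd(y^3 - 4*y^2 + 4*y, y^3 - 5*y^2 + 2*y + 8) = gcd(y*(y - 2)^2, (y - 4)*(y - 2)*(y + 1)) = y - 2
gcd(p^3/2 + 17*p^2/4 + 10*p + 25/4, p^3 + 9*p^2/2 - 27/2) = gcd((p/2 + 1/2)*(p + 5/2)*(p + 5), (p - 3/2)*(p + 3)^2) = 1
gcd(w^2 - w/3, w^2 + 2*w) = w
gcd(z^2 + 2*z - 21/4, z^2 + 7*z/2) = z + 7/2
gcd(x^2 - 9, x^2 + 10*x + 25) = 1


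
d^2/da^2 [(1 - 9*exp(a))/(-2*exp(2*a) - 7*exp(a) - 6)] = (36*exp(4*a) - 142*exp(3*a) - 690*exp(2*a) - 379*exp(a) + 366)*exp(a)/(8*exp(6*a) + 84*exp(5*a) + 366*exp(4*a) + 847*exp(3*a) + 1098*exp(2*a) + 756*exp(a) + 216)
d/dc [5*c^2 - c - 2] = 10*c - 1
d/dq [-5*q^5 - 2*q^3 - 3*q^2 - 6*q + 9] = -25*q^4 - 6*q^2 - 6*q - 6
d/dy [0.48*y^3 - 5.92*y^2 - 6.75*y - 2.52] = 1.44*y^2 - 11.84*y - 6.75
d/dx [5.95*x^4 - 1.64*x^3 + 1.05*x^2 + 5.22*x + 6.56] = 23.8*x^3 - 4.92*x^2 + 2.1*x + 5.22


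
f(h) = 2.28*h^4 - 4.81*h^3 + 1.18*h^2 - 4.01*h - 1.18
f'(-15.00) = -34066.16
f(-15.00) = 131983.22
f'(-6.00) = -2507.57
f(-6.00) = 4059.20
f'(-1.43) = -63.56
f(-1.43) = 30.57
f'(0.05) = -3.93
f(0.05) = -1.38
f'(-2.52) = -247.54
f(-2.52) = 185.34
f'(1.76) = 5.17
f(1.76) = -8.93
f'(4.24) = 441.75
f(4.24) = 373.27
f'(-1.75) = -101.21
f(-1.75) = 56.61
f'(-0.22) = -5.32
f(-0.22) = -0.18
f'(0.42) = -4.89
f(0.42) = -2.94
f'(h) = 9.12*h^3 - 14.43*h^2 + 2.36*h - 4.01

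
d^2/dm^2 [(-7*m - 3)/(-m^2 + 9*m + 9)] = 2*(3*(20 - 7*m)*(-m^2 + 9*m + 9) - (2*m - 9)^2*(7*m + 3))/(-m^2 + 9*m + 9)^3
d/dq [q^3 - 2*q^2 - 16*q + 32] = 3*q^2 - 4*q - 16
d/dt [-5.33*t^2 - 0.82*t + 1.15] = -10.66*t - 0.82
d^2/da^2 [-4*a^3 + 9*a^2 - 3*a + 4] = 18 - 24*a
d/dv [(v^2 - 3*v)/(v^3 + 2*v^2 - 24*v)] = (-v^2 + 6*v - 18)/(v^4 + 4*v^3 - 44*v^2 - 96*v + 576)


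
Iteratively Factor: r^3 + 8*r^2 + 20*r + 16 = (r + 2)*(r^2 + 6*r + 8) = (r + 2)*(r + 4)*(r + 2)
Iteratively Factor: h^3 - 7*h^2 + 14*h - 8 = (h - 2)*(h^2 - 5*h + 4) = (h - 4)*(h - 2)*(h - 1)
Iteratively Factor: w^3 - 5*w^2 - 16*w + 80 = (w - 5)*(w^2 - 16) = (w - 5)*(w - 4)*(w + 4)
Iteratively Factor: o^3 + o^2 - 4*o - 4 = (o + 2)*(o^2 - o - 2) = (o + 1)*(o + 2)*(o - 2)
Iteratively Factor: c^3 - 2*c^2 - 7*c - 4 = (c - 4)*(c^2 + 2*c + 1) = (c - 4)*(c + 1)*(c + 1)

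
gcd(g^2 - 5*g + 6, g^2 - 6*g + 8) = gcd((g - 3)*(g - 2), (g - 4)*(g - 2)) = g - 2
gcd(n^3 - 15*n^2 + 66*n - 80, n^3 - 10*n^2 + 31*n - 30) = n^2 - 7*n + 10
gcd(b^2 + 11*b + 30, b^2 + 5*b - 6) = b + 6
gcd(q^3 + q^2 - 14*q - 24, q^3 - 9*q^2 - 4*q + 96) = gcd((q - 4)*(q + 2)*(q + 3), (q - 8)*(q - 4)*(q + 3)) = q^2 - q - 12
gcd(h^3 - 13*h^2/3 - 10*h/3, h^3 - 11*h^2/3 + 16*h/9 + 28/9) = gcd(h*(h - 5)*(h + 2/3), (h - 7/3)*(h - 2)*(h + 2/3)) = h + 2/3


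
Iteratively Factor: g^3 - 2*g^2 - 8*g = (g - 4)*(g^2 + 2*g) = g*(g - 4)*(g + 2)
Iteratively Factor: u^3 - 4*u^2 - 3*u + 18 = (u - 3)*(u^2 - u - 6) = (u - 3)*(u + 2)*(u - 3)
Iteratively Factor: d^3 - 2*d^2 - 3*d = (d - 3)*(d^2 + d) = (d - 3)*(d + 1)*(d)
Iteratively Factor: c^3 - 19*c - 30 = (c + 2)*(c^2 - 2*c - 15) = (c + 2)*(c + 3)*(c - 5)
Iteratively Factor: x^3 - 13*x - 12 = (x + 3)*(x^2 - 3*x - 4) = (x + 1)*(x + 3)*(x - 4)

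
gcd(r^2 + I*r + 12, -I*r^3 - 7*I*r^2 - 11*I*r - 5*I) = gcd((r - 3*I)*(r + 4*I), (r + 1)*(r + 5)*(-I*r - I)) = 1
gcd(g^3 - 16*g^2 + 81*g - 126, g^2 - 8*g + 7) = g - 7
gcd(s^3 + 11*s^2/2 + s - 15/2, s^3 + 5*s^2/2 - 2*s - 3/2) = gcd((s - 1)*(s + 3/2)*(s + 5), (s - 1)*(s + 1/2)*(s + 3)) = s - 1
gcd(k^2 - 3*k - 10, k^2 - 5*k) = k - 5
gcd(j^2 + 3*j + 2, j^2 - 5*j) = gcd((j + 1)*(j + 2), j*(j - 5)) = 1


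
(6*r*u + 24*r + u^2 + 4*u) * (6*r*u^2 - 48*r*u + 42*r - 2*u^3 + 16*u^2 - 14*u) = 36*r^2*u^3 - 144*r^2*u^2 - 900*r^2*u + 1008*r^2 - 6*r*u^4 + 24*r*u^3 + 150*r*u^2 - 168*r*u - 2*u^5 + 8*u^4 + 50*u^3 - 56*u^2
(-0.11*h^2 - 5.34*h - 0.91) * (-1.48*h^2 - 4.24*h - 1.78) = 0.1628*h^4 + 8.3696*h^3 + 24.1842*h^2 + 13.3636*h + 1.6198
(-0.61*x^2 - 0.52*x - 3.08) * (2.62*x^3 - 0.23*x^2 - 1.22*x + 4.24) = -1.5982*x^5 - 1.2221*x^4 - 7.2058*x^3 - 1.2436*x^2 + 1.5528*x - 13.0592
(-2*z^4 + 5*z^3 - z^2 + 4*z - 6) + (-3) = -2*z^4 + 5*z^3 - z^2 + 4*z - 9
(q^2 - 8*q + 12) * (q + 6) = q^3 - 2*q^2 - 36*q + 72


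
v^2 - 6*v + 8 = (v - 4)*(v - 2)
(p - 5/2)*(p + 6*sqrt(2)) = p^2 - 5*p/2 + 6*sqrt(2)*p - 15*sqrt(2)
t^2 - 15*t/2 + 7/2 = (t - 7)*(t - 1/2)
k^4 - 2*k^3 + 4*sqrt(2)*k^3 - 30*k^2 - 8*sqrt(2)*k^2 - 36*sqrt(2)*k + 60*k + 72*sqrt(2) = (k - 2)*(k - 3*sqrt(2))*(k + sqrt(2))*(k + 6*sqrt(2))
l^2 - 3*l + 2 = (l - 2)*(l - 1)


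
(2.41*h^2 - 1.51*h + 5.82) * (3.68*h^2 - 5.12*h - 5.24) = 8.8688*h^4 - 17.896*h^3 + 16.5204*h^2 - 21.886*h - 30.4968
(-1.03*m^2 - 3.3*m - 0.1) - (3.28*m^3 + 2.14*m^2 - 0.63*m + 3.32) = -3.28*m^3 - 3.17*m^2 - 2.67*m - 3.42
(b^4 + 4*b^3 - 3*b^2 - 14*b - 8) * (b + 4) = b^5 + 8*b^4 + 13*b^3 - 26*b^2 - 64*b - 32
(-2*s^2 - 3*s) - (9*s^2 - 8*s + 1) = -11*s^2 + 5*s - 1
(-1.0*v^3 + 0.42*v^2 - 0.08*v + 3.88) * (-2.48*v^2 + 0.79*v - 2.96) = 2.48*v^5 - 1.8316*v^4 + 3.4902*v^3 - 10.9288*v^2 + 3.302*v - 11.4848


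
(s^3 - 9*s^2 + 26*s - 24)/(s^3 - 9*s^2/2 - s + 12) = 2*(s - 3)/(2*s + 3)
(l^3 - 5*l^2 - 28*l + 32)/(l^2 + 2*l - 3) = (l^2 - 4*l - 32)/(l + 3)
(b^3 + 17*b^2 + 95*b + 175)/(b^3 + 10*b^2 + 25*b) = (b + 7)/b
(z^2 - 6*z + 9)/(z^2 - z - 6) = (z - 3)/(z + 2)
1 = 1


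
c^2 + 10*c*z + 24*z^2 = (c + 4*z)*(c + 6*z)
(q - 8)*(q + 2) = q^2 - 6*q - 16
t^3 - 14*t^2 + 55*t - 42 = (t - 7)*(t - 6)*(t - 1)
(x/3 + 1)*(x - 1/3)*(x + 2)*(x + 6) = x^4/3 + 32*x^3/9 + 97*x^2/9 + 8*x - 4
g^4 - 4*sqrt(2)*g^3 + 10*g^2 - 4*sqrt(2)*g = g*(g - 2*sqrt(2))*(g - sqrt(2))^2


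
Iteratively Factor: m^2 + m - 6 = (m + 3)*(m - 2)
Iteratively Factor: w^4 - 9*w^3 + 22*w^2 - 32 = (w + 1)*(w^3 - 10*w^2 + 32*w - 32) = (w - 2)*(w + 1)*(w^2 - 8*w + 16) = (w - 4)*(w - 2)*(w + 1)*(w - 4)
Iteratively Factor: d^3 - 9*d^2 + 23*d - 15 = (d - 3)*(d^2 - 6*d + 5) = (d - 3)*(d - 1)*(d - 5)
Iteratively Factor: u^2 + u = (u + 1)*(u)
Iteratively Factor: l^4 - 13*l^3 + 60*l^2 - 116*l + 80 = (l - 5)*(l^3 - 8*l^2 + 20*l - 16) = (l - 5)*(l - 2)*(l^2 - 6*l + 8) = (l - 5)*(l - 4)*(l - 2)*(l - 2)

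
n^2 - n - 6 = (n - 3)*(n + 2)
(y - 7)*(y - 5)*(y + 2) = y^3 - 10*y^2 + 11*y + 70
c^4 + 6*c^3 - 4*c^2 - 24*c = c*(c - 2)*(c + 2)*(c + 6)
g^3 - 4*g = g*(g - 2)*(g + 2)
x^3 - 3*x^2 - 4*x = x*(x - 4)*(x + 1)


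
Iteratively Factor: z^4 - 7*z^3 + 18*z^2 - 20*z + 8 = (z - 1)*(z^3 - 6*z^2 + 12*z - 8) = (z - 2)*(z - 1)*(z^2 - 4*z + 4) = (z - 2)^2*(z - 1)*(z - 2)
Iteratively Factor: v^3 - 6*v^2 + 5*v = (v)*(v^2 - 6*v + 5) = v*(v - 1)*(v - 5)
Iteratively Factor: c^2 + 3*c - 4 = (c - 1)*(c + 4)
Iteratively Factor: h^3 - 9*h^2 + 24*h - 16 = (h - 4)*(h^2 - 5*h + 4) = (h - 4)*(h - 1)*(h - 4)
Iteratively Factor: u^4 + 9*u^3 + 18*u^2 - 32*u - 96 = (u + 3)*(u^3 + 6*u^2 - 32) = (u - 2)*(u + 3)*(u^2 + 8*u + 16) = (u - 2)*(u + 3)*(u + 4)*(u + 4)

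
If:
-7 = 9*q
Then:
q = -7/9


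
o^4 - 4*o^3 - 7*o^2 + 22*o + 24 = (o - 4)*(o - 3)*(o + 1)*(o + 2)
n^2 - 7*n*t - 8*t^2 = (n - 8*t)*(n + t)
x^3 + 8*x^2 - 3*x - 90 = (x - 3)*(x + 5)*(x + 6)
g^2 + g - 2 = (g - 1)*(g + 2)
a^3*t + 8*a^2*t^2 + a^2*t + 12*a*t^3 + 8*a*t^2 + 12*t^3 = (a + 2*t)*(a + 6*t)*(a*t + t)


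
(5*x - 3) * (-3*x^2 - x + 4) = -15*x^3 + 4*x^2 + 23*x - 12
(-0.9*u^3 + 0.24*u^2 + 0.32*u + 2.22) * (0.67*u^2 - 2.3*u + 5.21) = -0.603*u^5 + 2.2308*u^4 - 5.0266*u^3 + 2.0018*u^2 - 3.4388*u + 11.5662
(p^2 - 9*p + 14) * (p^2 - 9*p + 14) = p^4 - 18*p^3 + 109*p^2 - 252*p + 196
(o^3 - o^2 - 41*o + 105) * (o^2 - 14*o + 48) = o^5 - 15*o^4 + 21*o^3 + 631*o^2 - 3438*o + 5040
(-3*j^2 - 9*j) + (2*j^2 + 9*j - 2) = -j^2 - 2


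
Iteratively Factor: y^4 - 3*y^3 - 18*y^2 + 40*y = (y - 2)*(y^3 - y^2 - 20*y) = y*(y - 2)*(y^2 - y - 20) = y*(y - 2)*(y + 4)*(y - 5)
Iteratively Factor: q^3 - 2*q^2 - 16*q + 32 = (q - 2)*(q^2 - 16) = (q - 4)*(q - 2)*(q + 4)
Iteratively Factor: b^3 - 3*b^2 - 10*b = (b + 2)*(b^2 - 5*b) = b*(b + 2)*(b - 5)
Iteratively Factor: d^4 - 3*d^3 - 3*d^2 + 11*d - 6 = (d - 1)*(d^3 - 2*d^2 - 5*d + 6) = (d - 1)*(d + 2)*(d^2 - 4*d + 3) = (d - 1)^2*(d + 2)*(d - 3)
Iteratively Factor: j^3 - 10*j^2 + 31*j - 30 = (j - 3)*(j^2 - 7*j + 10) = (j - 5)*(j - 3)*(j - 2)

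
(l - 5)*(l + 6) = l^2 + l - 30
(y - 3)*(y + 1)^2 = y^3 - y^2 - 5*y - 3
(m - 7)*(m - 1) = m^2 - 8*m + 7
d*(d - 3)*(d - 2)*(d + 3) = d^4 - 2*d^3 - 9*d^2 + 18*d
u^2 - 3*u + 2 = (u - 2)*(u - 1)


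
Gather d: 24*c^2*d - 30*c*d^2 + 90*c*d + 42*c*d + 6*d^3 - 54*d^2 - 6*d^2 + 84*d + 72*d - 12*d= 6*d^3 + d^2*(-30*c - 60) + d*(24*c^2 + 132*c + 144)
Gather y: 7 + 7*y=7*y + 7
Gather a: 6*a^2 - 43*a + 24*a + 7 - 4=6*a^2 - 19*a + 3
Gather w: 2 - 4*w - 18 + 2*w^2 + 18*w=2*w^2 + 14*w - 16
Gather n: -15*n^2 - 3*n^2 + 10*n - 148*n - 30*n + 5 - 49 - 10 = -18*n^2 - 168*n - 54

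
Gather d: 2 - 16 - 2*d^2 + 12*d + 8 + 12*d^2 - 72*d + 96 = 10*d^2 - 60*d + 90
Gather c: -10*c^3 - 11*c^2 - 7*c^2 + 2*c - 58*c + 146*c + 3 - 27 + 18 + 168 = -10*c^3 - 18*c^2 + 90*c + 162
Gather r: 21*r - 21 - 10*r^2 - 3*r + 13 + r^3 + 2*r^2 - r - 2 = r^3 - 8*r^2 + 17*r - 10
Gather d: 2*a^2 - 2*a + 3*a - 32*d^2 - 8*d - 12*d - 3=2*a^2 + a - 32*d^2 - 20*d - 3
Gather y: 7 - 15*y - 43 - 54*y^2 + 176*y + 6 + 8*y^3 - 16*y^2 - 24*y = 8*y^3 - 70*y^2 + 137*y - 30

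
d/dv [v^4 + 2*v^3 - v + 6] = 4*v^3 + 6*v^2 - 1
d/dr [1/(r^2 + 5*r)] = (-2*r - 5)/(r^2*(r + 5)^2)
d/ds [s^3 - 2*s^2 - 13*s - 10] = 3*s^2 - 4*s - 13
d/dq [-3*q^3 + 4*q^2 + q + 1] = -9*q^2 + 8*q + 1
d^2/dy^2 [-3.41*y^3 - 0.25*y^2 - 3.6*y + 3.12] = -20.46*y - 0.5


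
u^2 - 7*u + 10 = (u - 5)*(u - 2)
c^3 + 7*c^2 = c^2*(c + 7)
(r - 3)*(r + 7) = r^2 + 4*r - 21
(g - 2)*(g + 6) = g^2 + 4*g - 12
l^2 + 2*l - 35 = (l - 5)*(l + 7)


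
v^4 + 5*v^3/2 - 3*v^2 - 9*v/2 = v*(v - 3/2)*(v + 1)*(v + 3)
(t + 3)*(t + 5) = t^2 + 8*t + 15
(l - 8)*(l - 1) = l^2 - 9*l + 8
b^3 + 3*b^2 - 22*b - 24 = (b - 4)*(b + 1)*(b + 6)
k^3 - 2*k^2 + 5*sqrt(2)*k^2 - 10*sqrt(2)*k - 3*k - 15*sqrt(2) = (k - 3)*(k + 1)*(k + 5*sqrt(2))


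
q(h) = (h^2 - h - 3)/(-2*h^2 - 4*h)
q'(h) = (2*h - 1)/(-2*h^2 - 4*h) + (4*h + 4)*(h^2 - h - 3)/(-2*h^2 - 4*h)^2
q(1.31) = 0.30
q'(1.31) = -0.51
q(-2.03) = -25.87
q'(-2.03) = -833.52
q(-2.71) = -1.83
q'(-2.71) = -1.59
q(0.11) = 6.67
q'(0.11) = -62.15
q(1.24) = 0.34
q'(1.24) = -0.56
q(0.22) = 3.25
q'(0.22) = -15.65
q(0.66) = 0.92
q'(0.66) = -1.83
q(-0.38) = -2.01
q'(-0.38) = -5.48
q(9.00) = -0.35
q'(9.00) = -0.02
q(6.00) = -0.28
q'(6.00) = -0.03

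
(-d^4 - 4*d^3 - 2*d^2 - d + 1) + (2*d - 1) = -d^4 - 4*d^3 - 2*d^2 + d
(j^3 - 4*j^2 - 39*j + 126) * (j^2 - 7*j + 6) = j^5 - 11*j^4 - 5*j^3 + 375*j^2 - 1116*j + 756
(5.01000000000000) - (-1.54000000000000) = 6.55000000000000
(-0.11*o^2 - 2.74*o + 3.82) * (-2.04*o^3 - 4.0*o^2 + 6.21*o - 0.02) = 0.2244*o^5 + 6.0296*o^4 + 2.4841*o^3 - 32.2932*o^2 + 23.777*o - 0.0764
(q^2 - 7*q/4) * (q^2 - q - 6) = q^4 - 11*q^3/4 - 17*q^2/4 + 21*q/2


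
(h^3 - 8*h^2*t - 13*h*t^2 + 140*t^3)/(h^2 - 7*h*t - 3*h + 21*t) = (h^2 - h*t - 20*t^2)/(h - 3)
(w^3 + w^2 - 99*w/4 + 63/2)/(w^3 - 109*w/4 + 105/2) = (2*w - 3)/(2*w - 5)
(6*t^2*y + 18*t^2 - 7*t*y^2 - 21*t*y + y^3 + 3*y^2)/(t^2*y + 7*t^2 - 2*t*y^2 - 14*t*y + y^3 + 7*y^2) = (-6*t*y - 18*t + y^2 + 3*y)/(-t*y - 7*t + y^2 + 7*y)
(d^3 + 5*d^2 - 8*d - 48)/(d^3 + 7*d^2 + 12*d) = (d^2 + d - 12)/(d*(d + 3))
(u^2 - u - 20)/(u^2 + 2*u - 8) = (u - 5)/(u - 2)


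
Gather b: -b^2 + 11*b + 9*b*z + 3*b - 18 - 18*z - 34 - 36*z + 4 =-b^2 + b*(9*z + 14) - 54*z - 48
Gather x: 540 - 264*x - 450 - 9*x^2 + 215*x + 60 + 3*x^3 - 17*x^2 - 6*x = 3*x^3 - 26*x^2 - 55*x + 150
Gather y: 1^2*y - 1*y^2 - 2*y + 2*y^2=y^2 - y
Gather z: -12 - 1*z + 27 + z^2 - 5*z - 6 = z^2 - 6*z + 9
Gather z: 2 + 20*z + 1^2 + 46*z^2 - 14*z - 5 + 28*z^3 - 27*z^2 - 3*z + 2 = 28*z^3 + 19*z^2 + 3*z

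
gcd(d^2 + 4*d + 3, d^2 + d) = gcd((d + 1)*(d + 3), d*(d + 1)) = d + 1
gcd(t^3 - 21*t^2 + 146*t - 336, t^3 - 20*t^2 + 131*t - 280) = t^2 - 15*t + 56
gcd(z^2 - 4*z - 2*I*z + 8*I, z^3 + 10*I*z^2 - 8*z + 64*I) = z - 2*I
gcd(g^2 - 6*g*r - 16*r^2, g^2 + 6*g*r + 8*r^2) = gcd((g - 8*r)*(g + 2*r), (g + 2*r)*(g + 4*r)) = g + 2*r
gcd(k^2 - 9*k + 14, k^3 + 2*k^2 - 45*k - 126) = k - 7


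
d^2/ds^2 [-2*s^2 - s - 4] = -4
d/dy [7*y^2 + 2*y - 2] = 14*y + 2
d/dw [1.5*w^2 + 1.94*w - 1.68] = 3.0*w + 1.94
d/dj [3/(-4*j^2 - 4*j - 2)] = 3*(2*j + 1)/(2*j^2 + 2*j + 1)^2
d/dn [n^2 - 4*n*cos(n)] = 4*n*sin(n) + 2*n - 4*cos(n)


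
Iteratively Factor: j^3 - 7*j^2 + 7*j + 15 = (j - 3)*(j^2 - 4*j - 5) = (j - 3)*(j + 1)*(j - 5)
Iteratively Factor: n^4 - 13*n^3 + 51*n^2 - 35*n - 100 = (n - 4)*(n^3 - 9*n^2 + 15*n + 25) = (n - 5)*(n - 4)*(n^2 - 4*n - 5) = (n - 5)*(n - 4)*(n + 1)*(n - 5)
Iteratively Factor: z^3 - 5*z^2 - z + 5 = (z - 5)*(z^2 - 1) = (z - 5)*(z - 1)*(z + 1)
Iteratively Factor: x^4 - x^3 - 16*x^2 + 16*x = (x - 1)*(x^3 - 16*x) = (x - 4)*(x - 1)*(x^2 + 4*x) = x*(x - 4)*(x - 1)*(x + 4)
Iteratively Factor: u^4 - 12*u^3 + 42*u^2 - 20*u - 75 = (u - 5)*(u^3 - 7*u^2 + 7*u + 15) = (u - 5)^2*(u^2 - 2*u - 3) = (u - 5)^2*(u - 3)*(u + 1)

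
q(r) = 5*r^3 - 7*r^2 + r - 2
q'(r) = 15*r^2 - 14*r + 1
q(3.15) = 87.97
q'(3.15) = 105.74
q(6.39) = 1023.15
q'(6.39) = 524.02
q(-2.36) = -109.07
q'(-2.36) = 117.58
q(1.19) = -2.30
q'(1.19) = 5.58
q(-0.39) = -3.75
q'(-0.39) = 8.74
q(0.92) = -3.11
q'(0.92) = 0.82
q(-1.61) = -42.62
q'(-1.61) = 62.42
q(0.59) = -2.82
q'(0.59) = -2.04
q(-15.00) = -18467.00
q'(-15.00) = 3586.00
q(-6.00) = -1340.00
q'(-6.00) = 625.00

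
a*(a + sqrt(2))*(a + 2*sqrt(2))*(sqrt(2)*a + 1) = sqrt(2)*a^4 + 7*a^3 + 7*sqrt(2)*a^2 + 4*a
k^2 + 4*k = k*(k + 4)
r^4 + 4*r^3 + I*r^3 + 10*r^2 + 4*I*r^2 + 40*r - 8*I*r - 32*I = (r + 4)*(r - 2*I)*(r - I)*(r + 4*I)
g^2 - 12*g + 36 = (g - 6)^2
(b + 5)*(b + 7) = b^2 + 12*b + 35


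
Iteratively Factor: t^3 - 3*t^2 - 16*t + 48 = (t - 3)*(t^2 - 16) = (t - 3)*(t + 4)*(t - 4)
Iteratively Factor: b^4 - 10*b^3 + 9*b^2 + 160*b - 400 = (b - 5)*(b^3 - 5*b^2 - 16*b + 80) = (b - 5)*(b + 4)*(b^2 - 9*b + 20) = (b - 5)^2*(b + 4)*(b - 4)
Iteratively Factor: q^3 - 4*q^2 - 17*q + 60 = (q - 3)*(q^2 - q - 20) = (q - 3)*(q + 4)*(q - 5)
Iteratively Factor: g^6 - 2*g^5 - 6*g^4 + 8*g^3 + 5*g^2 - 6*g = (g + 1)*(g^5 - 3*g^4 - 3*g^3 + 11*g^2 - 6*g) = (g - 1)*(g + 1)*(g^4 - 2*g^3 - 5*g^2 + 6*g) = (g - 1)*(g + 1)*(g + 2)*(g^3 - 4*g^2 + 3*g) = g*(g - 1)*(g + 1)*(g + 2)*(g^2 - 4*g + 3) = g*(g - 3)*(g - 1)*(g + 1)*(g + 2)*(g - 1)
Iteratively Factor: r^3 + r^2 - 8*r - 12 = (r - 3)*(r^2 + 4*r + 4) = (r - 3)*(r + 2)*(r + 2)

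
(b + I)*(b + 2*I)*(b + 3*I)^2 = b^4 + 9*I*b^3 - 29*b^2 - 39*I*b + 18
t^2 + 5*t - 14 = (t - 2)*(t + 7)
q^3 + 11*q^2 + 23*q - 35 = (q - 1)*(q + 5)*(q + 7)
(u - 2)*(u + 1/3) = u^2 - 5*u/3 - 2/3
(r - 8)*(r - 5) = r^2 - 13*r + 40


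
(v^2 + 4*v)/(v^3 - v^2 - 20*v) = 1/(v - 5)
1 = 1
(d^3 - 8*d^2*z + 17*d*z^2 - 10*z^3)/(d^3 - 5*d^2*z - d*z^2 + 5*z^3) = (d - 2*z)/(d + z)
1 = 1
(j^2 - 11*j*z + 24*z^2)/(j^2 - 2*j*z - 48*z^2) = (j - 3*z)/(j + 6*z)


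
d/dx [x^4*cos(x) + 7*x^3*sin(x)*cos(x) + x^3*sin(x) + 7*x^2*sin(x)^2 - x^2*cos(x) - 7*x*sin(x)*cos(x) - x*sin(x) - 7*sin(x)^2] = -x^4*sin(x) + 5*x^3*cos(x) + 7*x^3*cos(2*x) + 4*x^2*sin(x) + 35*x^2*sin(2*x)/2 - 3*x*cos(x) - 14*x*cos(2*x) + 7*x - sin(x) - 21*sin(2*x)/2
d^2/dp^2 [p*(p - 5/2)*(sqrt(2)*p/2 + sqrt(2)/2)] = sqrt(2)*(3*p - 3/2)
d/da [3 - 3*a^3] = -9*a^2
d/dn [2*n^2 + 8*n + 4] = 4*n + 8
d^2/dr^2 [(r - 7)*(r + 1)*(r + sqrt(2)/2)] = 6*r - 12 + sqrt(2)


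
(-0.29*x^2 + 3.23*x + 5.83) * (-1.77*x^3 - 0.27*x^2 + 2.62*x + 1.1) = 0.5133*x^5 - 5.6388*x^4 - 11.951*x^3 + 6.5695*x^2 + 18.8276*x + 6.413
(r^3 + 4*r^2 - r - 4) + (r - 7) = r^3 + 4*r^2 - 11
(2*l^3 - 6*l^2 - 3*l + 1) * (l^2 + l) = 2*l^5 - 4*l^4 - 9*l^3 - 2*l^2 + l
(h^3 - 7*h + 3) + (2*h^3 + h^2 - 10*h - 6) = 3*h^3 + h^2 - 17*h - 3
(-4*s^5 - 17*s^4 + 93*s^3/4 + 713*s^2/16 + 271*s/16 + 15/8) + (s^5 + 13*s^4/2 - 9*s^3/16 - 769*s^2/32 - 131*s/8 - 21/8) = -3*s^5 - 21*s^4/2 + 363*s^3/16 + 657*s^2/32 + 9*s/16 - 3/4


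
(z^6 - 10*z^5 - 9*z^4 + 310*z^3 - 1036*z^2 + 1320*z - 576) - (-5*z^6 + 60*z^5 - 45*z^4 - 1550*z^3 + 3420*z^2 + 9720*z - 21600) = 6*z^6 - 70*z^5 + 36*z^4 + 1860*z^3 - 4456*z^2 - 8400*z + 21024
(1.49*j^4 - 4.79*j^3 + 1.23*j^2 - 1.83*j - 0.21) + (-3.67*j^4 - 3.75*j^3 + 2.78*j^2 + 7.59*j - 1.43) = -2.18*j^4 - 8.54*j^3 + 4.01*j^2 + 5.76*j - 1.64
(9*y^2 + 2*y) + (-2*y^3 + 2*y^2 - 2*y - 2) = -2*y^3 + 11*y^2 - 2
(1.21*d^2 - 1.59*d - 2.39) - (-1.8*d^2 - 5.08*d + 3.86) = 3.01*d^2 + 3.49*d - 6.25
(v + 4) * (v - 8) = v^2 - 4*v - 32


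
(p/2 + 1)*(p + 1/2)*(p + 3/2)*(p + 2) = p^4/2 + 3*p^3 + 51*p^2/8 + 11*p/2 + 3/2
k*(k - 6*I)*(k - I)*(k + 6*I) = k^4 - I*k^3 + 36*k^2 - 36*I*k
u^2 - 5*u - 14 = (u - 7)*(u + 2)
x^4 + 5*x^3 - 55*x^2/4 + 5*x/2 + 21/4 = (x - 3/2)*(x - 1)*(x + 1/2)*(x + 7)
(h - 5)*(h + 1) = h^2 - 4*h - 5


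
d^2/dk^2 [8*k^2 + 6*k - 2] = 16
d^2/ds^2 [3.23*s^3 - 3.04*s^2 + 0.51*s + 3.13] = 19.38*s - 6.08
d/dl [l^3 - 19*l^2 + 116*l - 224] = 3*l^2 - 38*l + 116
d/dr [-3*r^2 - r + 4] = -6*r - 1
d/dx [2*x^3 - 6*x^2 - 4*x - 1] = 6*x^2 - 12*x - 4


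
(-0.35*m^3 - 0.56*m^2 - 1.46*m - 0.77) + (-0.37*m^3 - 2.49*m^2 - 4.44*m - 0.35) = -0.72*m^3 - 3.05*m^2 - 5.9*m - 1.12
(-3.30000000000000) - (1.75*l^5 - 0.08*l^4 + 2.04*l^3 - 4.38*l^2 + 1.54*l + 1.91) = -1.75*l^5 + 0.08*l^4 - 2.04*l^3 + 4.38*l^2 - 1.54*l - 5.21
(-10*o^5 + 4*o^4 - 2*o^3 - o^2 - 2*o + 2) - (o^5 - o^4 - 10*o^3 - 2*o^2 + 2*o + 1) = -11*o^5 + 5*o^4 + 8*o^3 + o^2 - 4*o + 1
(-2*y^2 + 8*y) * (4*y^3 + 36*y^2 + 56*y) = -8*y^5 - 40*y^4 + 176*y^3 + 448*y^2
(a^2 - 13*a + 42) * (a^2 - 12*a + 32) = a^4 - 25*a^3 + 230*a^2 - 920*a + 1344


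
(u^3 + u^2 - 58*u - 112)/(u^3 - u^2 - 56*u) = (u + 2)/u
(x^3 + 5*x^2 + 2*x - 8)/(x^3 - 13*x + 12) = (x + 2)/(x - 3)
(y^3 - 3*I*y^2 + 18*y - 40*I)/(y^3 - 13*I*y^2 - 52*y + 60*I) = (y + 4*I)/(y - 6*I)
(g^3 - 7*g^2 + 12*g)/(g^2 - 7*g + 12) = g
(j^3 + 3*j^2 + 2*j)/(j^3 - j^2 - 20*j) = (j^2 + 3*j + 2)/(j^2 - j - 20)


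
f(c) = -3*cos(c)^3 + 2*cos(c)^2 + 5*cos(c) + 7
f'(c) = 9*sin(c)*cos(c)^2 - 4*sin(c)*cos(c) - 5*sin(c)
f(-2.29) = 5.43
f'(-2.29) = -1.16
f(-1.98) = 5.52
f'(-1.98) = 1.82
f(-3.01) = 6.93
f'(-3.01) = -1.02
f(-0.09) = 11.00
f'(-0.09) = 0.01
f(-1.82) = 5.93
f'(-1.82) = 3.36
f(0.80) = 10.44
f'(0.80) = -2.45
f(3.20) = 6.99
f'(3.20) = -0.46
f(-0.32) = 10.98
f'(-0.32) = 0.22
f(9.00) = 6.37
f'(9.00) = 2.52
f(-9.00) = 6.37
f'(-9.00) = -2.52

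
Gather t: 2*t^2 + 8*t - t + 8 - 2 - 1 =2*t^2 + 7*t + 5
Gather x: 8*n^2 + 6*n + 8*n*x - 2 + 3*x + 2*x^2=8*n^2 + 6*n + 2*x^2 + x*(8*n + 3) - 2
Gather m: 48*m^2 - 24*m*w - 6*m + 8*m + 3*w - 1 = 48*m^2 + m*(2 - 24*w) + 3*w - 1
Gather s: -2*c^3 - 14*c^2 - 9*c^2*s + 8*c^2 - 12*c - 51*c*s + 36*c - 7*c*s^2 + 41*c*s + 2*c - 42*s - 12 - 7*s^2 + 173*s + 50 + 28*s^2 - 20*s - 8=-2*c^3 - 6*c^2 + 26*c + s^2*(21 - 7*c) + s*(-9*c^2 - 10*c + 111) + 30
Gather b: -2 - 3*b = -3*b - 2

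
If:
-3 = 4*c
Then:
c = -3/4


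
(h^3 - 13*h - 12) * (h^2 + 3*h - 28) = h^5 + 3*h^4 - 41*h^3 - 51*h^2 + 328*h + 336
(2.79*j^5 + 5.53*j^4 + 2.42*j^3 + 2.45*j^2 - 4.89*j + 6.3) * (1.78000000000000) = 4.9662*j^5 + 9.8434*j^4 + 4.3076*j^3 + 4.361*j^2 - 8.7042*j + 11.214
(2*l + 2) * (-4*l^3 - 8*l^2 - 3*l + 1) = -8*l^4 - 24*l^3 - 22*l^2 - 4*l + 2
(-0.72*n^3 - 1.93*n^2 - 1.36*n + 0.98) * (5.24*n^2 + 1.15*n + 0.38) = -3.7728*n^5 - 10.9412*n^4 - 9.6195*n^3 + 2.8378*n^2 + 0.6102*n + 0.3724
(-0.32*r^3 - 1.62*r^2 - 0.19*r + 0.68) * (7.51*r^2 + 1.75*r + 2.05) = -2.4032*r^5 - 12.7262*r^4 - 4.9179*r^3 + 1.4533*r^2 + 0.8005*r + 1.394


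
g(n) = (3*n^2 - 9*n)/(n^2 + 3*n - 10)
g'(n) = (-2*n - 3)*(3*n^2 - 9*n)/(n^2 + 3*n - 10)^2 + (6*n - 9)/(n^2 + 3*n - 10)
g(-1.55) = -1.73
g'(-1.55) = 1.51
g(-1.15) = -1.18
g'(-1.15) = 1.24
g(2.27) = -2.53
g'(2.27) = 12.08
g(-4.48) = -29.83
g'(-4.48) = 63.42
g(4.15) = 0.73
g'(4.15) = 0.39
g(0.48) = 0.44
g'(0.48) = 0.94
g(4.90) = 0.97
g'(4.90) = 0.28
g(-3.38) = -7.42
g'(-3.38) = 6.56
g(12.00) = 1.91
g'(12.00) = 0.07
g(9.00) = 1.65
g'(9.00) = 0.10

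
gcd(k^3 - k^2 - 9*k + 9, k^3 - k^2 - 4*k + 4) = k - 1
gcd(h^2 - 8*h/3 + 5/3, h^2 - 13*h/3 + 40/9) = h - 5/3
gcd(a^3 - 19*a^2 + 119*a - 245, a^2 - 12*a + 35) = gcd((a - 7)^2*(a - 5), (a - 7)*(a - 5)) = a^2 - 12*a + 35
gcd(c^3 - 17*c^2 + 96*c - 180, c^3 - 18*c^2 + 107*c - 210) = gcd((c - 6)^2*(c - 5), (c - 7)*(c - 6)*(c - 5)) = c^2 - 11*c + 30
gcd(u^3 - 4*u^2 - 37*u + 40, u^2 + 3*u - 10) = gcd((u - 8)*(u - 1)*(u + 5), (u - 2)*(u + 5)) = u + 5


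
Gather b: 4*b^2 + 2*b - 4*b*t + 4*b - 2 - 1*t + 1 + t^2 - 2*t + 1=4*b^2 + b*(6 - 4*t) + t^2 - 3*t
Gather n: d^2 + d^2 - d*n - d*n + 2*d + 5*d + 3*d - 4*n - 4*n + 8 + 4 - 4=2*d^2 + 10*d + n*(-2*d - 8) + 8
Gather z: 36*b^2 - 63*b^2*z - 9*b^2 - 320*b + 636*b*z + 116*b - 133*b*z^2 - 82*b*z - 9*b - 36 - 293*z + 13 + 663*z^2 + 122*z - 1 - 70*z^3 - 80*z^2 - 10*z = 27*b^2 - 213*b - 70*z^3 + z^2*(583 - 133*b) + z*(-63*b^2 + 554*b - 181) - 24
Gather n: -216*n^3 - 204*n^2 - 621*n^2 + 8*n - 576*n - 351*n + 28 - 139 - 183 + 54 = -216*n^3 - 825*n^2 - 919*n - 240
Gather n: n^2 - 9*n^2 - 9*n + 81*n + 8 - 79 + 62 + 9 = -8*n^2 + 72*n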